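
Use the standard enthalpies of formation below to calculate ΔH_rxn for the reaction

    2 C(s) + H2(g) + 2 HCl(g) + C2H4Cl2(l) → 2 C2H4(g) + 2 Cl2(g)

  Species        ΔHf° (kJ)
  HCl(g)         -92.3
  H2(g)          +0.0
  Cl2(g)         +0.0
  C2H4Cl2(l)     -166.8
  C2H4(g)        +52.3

Products: 2·(+52.3) + 2·(+0.0) = +104.6
Reactants: 2·(+0.0) + 1·(+0.0) + 2·(-92.3) + 1·(-166.8) = -351.4
ΔH_rxn = (+104.6) − (-351.4) = 456.0 kJ

ΔH_rxn = 456.0 kJ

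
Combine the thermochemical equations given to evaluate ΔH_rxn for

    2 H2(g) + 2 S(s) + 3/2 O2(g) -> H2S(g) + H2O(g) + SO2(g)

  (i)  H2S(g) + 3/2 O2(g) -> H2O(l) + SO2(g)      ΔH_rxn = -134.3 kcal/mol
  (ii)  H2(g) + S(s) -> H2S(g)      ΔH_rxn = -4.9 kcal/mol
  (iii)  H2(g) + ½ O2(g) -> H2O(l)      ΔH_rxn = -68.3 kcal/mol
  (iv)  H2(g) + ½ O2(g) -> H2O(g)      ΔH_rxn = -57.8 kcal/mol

ΔH_rxn = -133.6 kcal/mol

(i) as written (SO2(g) already on the product side): -134.3 kcal/mol
(ii) × 2 (scale by 2 for the 2 S(s)): (2)·(-4.9) = -9.8 kcal/mol
(iii) reversed: +68.3 kcal/mol
(iv) as written (H2O(g) already on the product side): -57.8 kcal/mol
ΔH_rxn = (1)·(-134.3) + (2)·(-4.9) + (-1)·(-68.3) + (1)·(-57.8) = -133.6 kcal/mol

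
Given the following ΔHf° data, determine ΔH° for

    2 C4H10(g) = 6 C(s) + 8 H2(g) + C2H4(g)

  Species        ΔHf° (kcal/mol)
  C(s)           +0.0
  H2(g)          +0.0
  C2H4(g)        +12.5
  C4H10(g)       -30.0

ΔH° = 72.5 kcal/mol

ΔH°rxn = Σ nΔHf°(products) − Σ nΔHf°(reactants).
Products: 6·(+0.0) + 8·(+0.0) + 1·(+12.5) = +12.5
Reactants: 2·(-30.0) = -60.0
ΔH° = (+12.5) − (-60.0) = 72.5 kcal/mol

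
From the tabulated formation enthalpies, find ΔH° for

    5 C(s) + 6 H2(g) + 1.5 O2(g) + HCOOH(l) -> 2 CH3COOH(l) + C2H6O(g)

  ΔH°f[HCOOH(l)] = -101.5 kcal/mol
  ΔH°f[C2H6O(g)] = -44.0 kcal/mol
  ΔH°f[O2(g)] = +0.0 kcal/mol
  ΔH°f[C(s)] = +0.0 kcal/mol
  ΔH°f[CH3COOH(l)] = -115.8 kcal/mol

Products: 2·(-115.8) + 1·(-44.0) = -275.6
Reactants: 5·(+0.0) + 6·(+0.0) + 3/2·(+0.0) + 1·(-101.5) = -101.5
ΔH° = (-275.6) − (-101.5) = -174.1 kcal/mol

ΔH° = -174.1 kcal/mol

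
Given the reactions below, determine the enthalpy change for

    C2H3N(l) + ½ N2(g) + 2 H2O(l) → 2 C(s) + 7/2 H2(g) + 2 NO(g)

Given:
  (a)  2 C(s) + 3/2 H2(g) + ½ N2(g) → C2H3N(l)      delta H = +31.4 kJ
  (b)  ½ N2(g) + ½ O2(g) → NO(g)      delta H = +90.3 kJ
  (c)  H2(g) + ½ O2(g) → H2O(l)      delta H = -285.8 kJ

delta H = 720.8 kJ

(a) reversed: -31.4 kJ
(b) × 2: (2)·(+90.3) = +180.6 kJ
(c) reversed and × 2: (-2)·(-285.8) = +571.6 kJ
Summing the manipulated equations, delta H = (-31.4) + (+180.6) + (+571.6) = 720.8 kJ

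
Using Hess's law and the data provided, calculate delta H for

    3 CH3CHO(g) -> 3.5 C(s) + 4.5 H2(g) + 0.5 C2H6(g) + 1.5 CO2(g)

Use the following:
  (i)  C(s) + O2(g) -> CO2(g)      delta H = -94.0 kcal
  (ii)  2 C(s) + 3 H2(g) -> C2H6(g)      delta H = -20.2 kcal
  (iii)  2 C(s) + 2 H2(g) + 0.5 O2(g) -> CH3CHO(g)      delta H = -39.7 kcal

delta H = -32.0 kcal

(i) × 3/2 (scale by 3/2 for the 3/2 CO2(g)): (3/2)·(-94.0) = -141.0 kcal
(ii) × 1/2 (scale by 1/2 for the 1/2 C2H6(g)): (1/2)·(-20.2) = -10.1 kcal
(iii) reversed and × 3 (CH3CHO(g) must end up as a reactant; scale by 3 for the 3 CH3CHO(g)): (-3)·(-39.7) = +119.1 kcal
Summing the manipulated equations, delta H = (-141.0) + (-10.1) + (+119.1) = -32.0 kcal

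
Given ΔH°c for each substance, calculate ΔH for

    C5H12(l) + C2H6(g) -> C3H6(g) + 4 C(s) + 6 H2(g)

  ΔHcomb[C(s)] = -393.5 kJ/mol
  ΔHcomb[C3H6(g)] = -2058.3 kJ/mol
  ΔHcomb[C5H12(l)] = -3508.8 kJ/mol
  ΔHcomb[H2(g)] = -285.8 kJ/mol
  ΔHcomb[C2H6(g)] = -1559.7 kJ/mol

Using ΔH = Σ nΔHc°(reactants) − Σ nΔHc°(products):
= [1·(-3508.8) + 1·(-1559.7)] − [1·(-2058.3) + 4·(-393.5) + 6·(-285.8)]
= 278.6 kJ/mol

ΔH = 278.6 kJ/mol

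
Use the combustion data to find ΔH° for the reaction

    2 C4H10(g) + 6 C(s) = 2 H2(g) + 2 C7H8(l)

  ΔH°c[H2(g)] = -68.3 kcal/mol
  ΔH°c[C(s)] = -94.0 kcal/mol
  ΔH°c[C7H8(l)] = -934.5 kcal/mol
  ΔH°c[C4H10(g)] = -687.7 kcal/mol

Using ΔH = Σ nΔHc°(reactants) − Σ nΔHc°(products):
= [2·(-687.7) + 6·(-94.0)] − [2·(-68.3) + 2·(-934.5)]
= 66.2 kcal/mol

ΔH° = 66.2 kcal/mol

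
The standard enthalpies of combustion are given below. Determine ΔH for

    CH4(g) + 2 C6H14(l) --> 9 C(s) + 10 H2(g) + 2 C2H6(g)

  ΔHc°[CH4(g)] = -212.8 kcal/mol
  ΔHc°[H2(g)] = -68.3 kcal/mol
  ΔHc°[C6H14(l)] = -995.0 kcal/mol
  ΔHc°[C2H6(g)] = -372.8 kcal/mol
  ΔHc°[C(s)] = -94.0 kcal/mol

Using ΔH = Σ nΔHc°(reactants) − Σ nΔHc°(products):
= [1·(-212.8) + 2·(-995.0)] − [9·(-94.0) + 10·(-68.3) + 2·(-372.8)]
= 71.8 kcal/mol

ΔH = 71.8 kcal/mol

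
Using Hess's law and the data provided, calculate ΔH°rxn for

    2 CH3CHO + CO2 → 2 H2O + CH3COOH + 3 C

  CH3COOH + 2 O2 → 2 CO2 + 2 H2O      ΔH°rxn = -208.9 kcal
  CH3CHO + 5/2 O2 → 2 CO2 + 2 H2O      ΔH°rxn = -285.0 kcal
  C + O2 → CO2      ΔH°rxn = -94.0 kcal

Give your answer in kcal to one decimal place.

equation 1 reversed: +208.9 kcal
equation 2 × 2: (2)·(-285.0) = -570.0 kcal
equation 3 reversed and × 3: (-3)·(-94.0) = +282.0 kcal
Combining the equations, ΔH°rxn = (+208.9) + (-570.0) + (+282.0) = -79.1 kcal

ΔH°rxn = -79.1 kcal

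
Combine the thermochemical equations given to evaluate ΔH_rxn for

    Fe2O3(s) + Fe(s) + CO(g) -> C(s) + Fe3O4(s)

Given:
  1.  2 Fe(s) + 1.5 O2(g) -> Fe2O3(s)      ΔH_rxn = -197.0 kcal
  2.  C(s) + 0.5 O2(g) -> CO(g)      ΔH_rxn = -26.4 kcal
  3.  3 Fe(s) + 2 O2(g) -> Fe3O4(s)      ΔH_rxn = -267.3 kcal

ΔH_rxn = -43.9 kcal

eq. 1 reversed: +197.0 kcal
eq. 2 reversed: +26.4 kcal
eq. 3 as written: -267.3 kcal
ΔH_rxn = (-1)·(-197.0) + (-1)·(-26.4) + (1)·(-267.3) = -43.9 kcal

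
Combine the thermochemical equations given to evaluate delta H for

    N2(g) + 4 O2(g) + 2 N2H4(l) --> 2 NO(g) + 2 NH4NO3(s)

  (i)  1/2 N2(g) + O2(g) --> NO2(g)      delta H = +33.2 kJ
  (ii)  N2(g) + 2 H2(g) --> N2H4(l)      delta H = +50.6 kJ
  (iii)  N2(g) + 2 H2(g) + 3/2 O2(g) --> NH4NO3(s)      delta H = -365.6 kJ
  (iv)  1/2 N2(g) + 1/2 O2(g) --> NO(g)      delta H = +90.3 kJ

(i): not needed (NO2(g) appears nowhere else).
(ii) reversed and × 2 (N2H4(l) must end up as a reactant; scale by 2 for the 2 N2H4(l)): (-2)·(+50.6) = -101.2 kJ
(iii) × 2 (scale by 2 for the 2 NH4NO3(s)): (2)·(-365.6) = -731.2 kJ
(iv) × 2 (scale by 2 for the 2 NO(g)): (2)·(+90.3) = +180.6 kJ
Since enthalpy is a state function, delta H = (-2)·(+50.6) + (2)·(-365.6) + (2)·(+90.3) = -651.8 kJ

delta H = -651.8 kJ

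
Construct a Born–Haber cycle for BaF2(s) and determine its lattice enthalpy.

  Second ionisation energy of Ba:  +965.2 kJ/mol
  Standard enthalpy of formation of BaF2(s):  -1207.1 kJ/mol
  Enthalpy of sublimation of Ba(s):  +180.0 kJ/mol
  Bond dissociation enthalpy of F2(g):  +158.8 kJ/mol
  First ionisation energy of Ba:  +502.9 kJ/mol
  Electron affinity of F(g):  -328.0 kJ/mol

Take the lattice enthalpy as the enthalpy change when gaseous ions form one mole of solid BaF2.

U = -2358.0 kJ/mol

ΔHf° = 1·ΔHsub + 1·(ΣIE) + 1·D(F2) + 2·EA + U
-1207.1 = 1·(+180.0) + 1·(+1468.1) + 1·(+158.8) + 2·(-328.0) + U
U = -1207.1 − (+1150.9) = -2358.0 kJ/mol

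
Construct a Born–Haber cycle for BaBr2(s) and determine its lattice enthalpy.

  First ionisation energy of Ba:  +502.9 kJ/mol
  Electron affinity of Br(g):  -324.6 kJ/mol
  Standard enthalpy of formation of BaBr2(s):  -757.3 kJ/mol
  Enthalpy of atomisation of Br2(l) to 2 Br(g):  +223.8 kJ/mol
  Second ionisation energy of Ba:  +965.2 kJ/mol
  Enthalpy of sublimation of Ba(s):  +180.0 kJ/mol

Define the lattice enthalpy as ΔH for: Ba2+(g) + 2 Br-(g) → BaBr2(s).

U = -1980.0 kJ/mol

ΔHf° = 1·ΔHsub + 1·(ΣIE) + 1·D(Br2) + 2·EA + U
-757.3 = 1·(+180.0) + 1·(+1468.1) + 1·(+223.8) + 2·(-324.6) + U
U = -757.3 − (+1222.7) = -1980.0 kJ/mol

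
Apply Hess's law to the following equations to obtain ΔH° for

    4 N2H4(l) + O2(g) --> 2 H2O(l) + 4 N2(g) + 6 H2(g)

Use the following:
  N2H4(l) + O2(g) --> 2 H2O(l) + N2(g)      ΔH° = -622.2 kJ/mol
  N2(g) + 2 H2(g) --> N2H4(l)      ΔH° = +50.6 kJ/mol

equation 1 as written (H2O(l) already on the product side): -622.2 kJ/mol
equation 2 reversed and × 3 (H2(g) must end up as a product; ×3 to match 6 H2(g) in the target): (-3)·(+50.6) = -151.8 kJ/mol
Since enthalpy is a state function, ΔH° = (1)·(-622.2) + (-3)·(+50.6) = -774.0 kJ/mol

ΔH° = -774.0 kJ/mol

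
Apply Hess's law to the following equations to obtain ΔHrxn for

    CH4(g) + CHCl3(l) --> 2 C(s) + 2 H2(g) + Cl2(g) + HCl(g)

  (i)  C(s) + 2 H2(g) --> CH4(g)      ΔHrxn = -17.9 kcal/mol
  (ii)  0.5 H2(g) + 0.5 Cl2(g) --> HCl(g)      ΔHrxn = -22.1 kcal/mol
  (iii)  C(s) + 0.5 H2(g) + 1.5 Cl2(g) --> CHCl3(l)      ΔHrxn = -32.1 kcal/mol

(i) reversed: +17.9 kcal/mol
(ii) as written: -22.1 kcal/mol
(iii) reversed: +32.1 kcal/mol
By Hess's law, ΔHrxn = (-1)·(-17.9) + (1)·(-22.1) + (-1)·(-32.1) = 27.9 kcal/mol

ΔHrxn = 27.9 kcal/mol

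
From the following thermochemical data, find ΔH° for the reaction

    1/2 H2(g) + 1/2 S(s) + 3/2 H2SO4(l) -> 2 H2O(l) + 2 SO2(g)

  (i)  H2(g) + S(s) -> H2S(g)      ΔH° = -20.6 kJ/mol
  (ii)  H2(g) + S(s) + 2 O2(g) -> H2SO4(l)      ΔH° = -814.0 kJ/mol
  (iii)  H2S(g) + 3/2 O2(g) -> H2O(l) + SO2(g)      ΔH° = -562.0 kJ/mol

ΔH° = 55.8 kJ/mol

(i) × 2: (2)·(-20.6) = -41.2 kJ/mol
(ii) reversed and × 3/2: (-3/2)·(-814.0) = +1221.0 kJ/mol
(iii) × 2: (2)·(-562.0) = -1124.0 kJ/mol
ΔH° = (-41.2) + (+1221.0) + (-1124.0) = 55.8 kJ/mol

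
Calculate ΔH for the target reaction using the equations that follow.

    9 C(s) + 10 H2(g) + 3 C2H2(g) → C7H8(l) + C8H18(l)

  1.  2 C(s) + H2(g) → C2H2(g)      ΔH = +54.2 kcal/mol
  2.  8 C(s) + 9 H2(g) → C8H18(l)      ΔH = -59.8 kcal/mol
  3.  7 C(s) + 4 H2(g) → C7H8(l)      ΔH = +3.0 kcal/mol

ΔH = -219.4 kcal/mol

eq. 1 reversed and × 3 (C2H2(g) must end up as a reactant; scale by 3 for the 3 C2H2(g)): (-3)·(+54.2) = -162.6 kcal/mol
eq. 2 as written (C8H18(l) already on the product side): -59.8 kcal/mol
eq. 3 as written (C7H8(l) already on the product side): +3.0 kcal/mol
Since enthalpy is a state function, ΔH = (-3)·(+54.2) + (1)·(-59.8) + (1)·(+3.0) = -219.4 kcal/mol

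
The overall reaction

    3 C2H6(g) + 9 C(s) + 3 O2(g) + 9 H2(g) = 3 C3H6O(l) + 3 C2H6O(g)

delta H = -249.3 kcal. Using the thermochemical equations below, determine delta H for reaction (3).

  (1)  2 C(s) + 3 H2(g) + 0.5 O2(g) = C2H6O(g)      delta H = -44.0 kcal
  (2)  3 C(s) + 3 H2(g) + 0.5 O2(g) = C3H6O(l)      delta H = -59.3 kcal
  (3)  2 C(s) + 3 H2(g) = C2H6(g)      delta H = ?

(1) × 3: (3)·(-44.0) = -132.0 kcal
(2) × 3: (3)·(-59.3) = -177.9 kcal
(3) reversed and × 3: contributes −3·x
-249.3 = (-132.0) + (-177.9) − 3·x
x = (-249.3 − (-309.9)) / (-3) = -20.2 kcal

delta H = -20.2 kcal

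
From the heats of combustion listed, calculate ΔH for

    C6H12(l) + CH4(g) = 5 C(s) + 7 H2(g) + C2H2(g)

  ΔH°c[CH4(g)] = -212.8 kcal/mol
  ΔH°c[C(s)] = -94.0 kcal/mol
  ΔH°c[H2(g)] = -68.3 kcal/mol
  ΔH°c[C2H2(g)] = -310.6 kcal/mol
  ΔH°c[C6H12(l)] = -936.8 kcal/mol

Using ΔH = Σ nΔHc°(reactants) − Σ nΔHc°(products):
= [1·(-936.8) + 1·(-212.8)] − [5·(-94.0) + 7·(-68.3) + 1·(-310.6)]
= 109.1 kcal/mol

ΔH = 109.1 kcal/mol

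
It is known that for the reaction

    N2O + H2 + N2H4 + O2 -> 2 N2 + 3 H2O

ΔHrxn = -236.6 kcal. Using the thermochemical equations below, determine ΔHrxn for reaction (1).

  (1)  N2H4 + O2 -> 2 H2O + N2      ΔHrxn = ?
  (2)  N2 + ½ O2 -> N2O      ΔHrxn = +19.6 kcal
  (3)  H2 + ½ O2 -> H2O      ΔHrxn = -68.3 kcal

ΔHrxn = -148.7 kcal

(1) as written (N2H4 already on the reactant side): contributes x
(2) reversed (reverse to put N2O on the reactant side): -19.6 kcal
(3) as written (H2 already on the reactant side): -68.3 kcal
-236.6 = (-19.6) + (-68.3) + x
x = (-236.6 − (-87.9)) / (1) = -148.7 kcal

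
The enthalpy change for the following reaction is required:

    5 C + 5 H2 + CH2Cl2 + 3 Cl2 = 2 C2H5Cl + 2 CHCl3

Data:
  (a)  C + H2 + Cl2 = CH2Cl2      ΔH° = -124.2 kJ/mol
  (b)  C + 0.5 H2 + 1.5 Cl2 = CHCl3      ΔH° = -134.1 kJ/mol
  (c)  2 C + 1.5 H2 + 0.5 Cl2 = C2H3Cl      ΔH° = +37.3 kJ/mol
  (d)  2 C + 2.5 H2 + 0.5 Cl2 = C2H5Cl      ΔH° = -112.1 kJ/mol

(a) reversed: +124.2 kJ/mol
(b) × 2: (2)·(-134.1) = -268.2 kJ/mol
(c): not needed.
(d) × 2: (2)·(-112.1) = -224.2 kJ/mol
ΔH° = (+124.2) + (-268.2) + (-224.2) = -368.2 kJ/mol

ΔH° = -368.2 kJ/mol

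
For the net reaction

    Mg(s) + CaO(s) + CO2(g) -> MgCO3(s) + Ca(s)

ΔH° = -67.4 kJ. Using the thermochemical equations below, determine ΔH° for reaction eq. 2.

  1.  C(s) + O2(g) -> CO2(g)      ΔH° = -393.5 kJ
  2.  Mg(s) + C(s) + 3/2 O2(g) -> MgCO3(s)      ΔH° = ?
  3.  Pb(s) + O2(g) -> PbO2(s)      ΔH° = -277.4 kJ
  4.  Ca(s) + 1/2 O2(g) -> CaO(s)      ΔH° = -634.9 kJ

ΔH° = -1095.8 kJ

eq. 1 reversed (reverse to put CO2(g) on the reactant side): +393.5 kJ
eq. 2 as written (MgCO3(s) already on the product side): contributes x
eq. 3: not needed (PbO2(s) appears nowhere else).
eq. 4 reversed (reverse to put CaO(s) on the reactant side): +634.9 kJ
-67.4 = (+393.5) + (+634.9) + x
x = (-67.4 − (+1028.4)) / (1) = -1095.8 kJ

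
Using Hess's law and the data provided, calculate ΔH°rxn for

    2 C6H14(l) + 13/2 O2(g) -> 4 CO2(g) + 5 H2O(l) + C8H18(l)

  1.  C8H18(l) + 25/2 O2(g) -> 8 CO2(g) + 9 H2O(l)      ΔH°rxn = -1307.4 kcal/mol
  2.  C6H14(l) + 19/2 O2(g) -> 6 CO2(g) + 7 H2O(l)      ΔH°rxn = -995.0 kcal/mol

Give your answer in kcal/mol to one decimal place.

eq. 1 reversed (C8H18(l) must end up as a product): +1307.4 kcal/mol
eq. 2 × 2 (×2 to match 2 C6H14(l) in the target): (2)·(-995.0) = -1990.0 kcal/mol
ΔH°rxn = (-1)·(-1307.4) + (2)·(-995.0) = -682.6 kcal/mol

ΔH°rxn = -682.6 kcal/mol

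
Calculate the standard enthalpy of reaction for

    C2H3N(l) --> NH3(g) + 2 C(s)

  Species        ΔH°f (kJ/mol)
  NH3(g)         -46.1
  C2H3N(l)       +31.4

ΔHrxn = -77.5 kJ/mol

ΔH°rxn = Σ nΔHf°(products) − Σ nΔHf°(reactants).
Products: 1·(-46.1) + 2·(+0.0) = -46.1
Reactants: 1·(+31.4) = +31.4
ΔHrxn = (-46.1) − (+31.4) = -77.5 kJ/mol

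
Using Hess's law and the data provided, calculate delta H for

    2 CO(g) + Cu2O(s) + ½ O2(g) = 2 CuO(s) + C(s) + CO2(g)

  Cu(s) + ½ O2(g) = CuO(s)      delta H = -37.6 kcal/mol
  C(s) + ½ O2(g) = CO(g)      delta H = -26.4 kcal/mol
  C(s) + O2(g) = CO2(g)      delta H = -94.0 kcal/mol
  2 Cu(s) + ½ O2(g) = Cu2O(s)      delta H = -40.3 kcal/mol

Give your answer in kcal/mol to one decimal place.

delta H = -76.1 kcal/mol

equation 1 × 2: (2)·(-37.6) = -75.2 kcal/mol
equation 2 reversed and × 2: (-2)·(-26.4) = +52.8 kcal/mol
equation 3 as written: -94.0 kcal/mol
equation 4 reversed: +40.3 kcal/mol
By Hess's law, delta H = (-75.2) + (+52.8) + (-94.0) + (+40.3) = -76.1 kcal/mol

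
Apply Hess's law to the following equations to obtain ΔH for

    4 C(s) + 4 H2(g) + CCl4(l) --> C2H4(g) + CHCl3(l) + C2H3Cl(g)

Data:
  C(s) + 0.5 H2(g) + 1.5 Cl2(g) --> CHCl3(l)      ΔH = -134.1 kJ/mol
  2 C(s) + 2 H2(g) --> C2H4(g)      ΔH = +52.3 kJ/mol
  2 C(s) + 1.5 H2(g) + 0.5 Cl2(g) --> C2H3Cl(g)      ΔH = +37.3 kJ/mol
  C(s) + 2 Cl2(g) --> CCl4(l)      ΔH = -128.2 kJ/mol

equation 1 as written (CHCl3(l) already on the product side): -134.1 kJ/mol
equation 2 as written (C2H4(g) already on the product side): +52.3 kJ/mol
equation 3 as written (C2H3Cl(g) already on the product side): +37.3 kJ/mol
equation 4 reversed (CCl4(l) must end up as a reactant): +128.2 kJ/mol
ΔH = (1)·(-134.1) + (1)·(+52.3) + (1)·(+37.3) + (-1)·(-128.2) = 83.7 kJ/mol

ΔH = 83.7 kJ/mol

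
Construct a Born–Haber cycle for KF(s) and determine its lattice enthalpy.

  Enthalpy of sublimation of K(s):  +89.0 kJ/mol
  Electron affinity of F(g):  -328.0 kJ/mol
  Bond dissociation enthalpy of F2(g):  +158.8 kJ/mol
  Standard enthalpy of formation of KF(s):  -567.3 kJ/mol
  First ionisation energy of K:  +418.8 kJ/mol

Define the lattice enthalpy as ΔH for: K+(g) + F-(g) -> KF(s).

U = -826.5 kJ/mol

ΔHf° = 1·ΔHsub + 1·(ΣIE) + 1/2·D(F2) + 1·EA + U
-567.3 = 1·(+89.0) + 1·(+418.8) + 1/2·(+158.8) + 1·(-328.0) + U
U = -567.3 − (+259.2) = -826.5 kJ/mol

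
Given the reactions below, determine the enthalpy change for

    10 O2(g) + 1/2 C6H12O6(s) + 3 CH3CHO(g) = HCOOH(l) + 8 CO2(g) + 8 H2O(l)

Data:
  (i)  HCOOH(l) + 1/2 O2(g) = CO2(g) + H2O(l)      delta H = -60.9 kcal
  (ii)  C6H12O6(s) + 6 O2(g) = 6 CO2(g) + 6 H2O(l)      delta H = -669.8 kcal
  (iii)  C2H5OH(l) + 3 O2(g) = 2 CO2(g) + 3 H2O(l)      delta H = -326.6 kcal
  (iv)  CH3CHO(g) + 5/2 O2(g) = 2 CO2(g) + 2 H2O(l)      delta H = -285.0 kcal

delta H = -1129.0 kcal

(i) reversed (HCOOH(l) must end up as a product): +60.9 kcal
(ii) × 1/2 (×1/2 to match 1/2 C6H12O6(s) in the target): (1/2)·(-669.8) = -334.9 kcal
(iii): not needed (C2H5OH(l) appears nowhere else).
(iv) × 3 (×3 to match 3 CH3CHO(g) in the target): (3)·(-285.0) = -855.0 kcal
Summing the manipulated equations, delta H = (+60.9) + (-334.9) + (-855.0) = -1129.0 kcal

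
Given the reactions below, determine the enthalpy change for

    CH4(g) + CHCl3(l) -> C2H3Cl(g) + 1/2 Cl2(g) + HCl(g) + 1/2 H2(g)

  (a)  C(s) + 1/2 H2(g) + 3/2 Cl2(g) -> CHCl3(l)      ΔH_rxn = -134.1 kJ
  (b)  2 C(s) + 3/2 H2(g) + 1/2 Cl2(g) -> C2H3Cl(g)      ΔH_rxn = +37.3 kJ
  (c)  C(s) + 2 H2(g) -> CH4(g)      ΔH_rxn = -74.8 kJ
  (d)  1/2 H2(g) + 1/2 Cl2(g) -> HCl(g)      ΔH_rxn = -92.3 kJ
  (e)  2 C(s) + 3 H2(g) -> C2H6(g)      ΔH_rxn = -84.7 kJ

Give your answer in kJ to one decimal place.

ΔH_rxn = 153.9 kJ

(a) reversed: +134.1 kJ
(b) as written: +37.3 kJ
(c) reversed: +74.8 kJ
(d) as written: -92.3 kJ
(e): not needed.
Combining the equations, ΔH_rxn = (+134.1) + (+37.3) + (+74.8) + (-92.3) = 153.9 kJ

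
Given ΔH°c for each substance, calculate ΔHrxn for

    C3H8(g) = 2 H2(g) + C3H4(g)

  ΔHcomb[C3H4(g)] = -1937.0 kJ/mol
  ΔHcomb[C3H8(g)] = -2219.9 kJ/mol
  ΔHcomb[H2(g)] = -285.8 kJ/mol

Using ΔH = Σ nΔHc°(reactants) − Σ nΔHc°(products):
= [1·(-2219.9)] − [2·(-285.8) + 1·(-1937.0)]
= 288.7 kJ/mol

ΔHrxn = 288.7 kJ/mol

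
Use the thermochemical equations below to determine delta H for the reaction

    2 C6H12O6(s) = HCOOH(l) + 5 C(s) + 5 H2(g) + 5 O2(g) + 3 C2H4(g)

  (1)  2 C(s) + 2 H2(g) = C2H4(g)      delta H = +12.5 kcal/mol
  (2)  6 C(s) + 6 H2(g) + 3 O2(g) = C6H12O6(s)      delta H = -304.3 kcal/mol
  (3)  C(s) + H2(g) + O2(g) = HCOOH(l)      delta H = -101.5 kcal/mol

delta H = 544.6 kcal/mol

(1) × 3 (scale by 3 for the 3 C2H4(g)): (3)·(+12.5) = +37.5 kcal/mol
(2) reversed and × 2 (reverse to put C6H12O6(s) on the reactant side; scale by 2 for the 2 C6H12O6(s)): (-2)·(-304.3) = +608.6 kcal/mol
(3) as written (HCOOH(l) already on the product side): -101.5 kcal/mol
By Hess's law, delta H = (3)·(+12.5) + (-2)·(-304.3) + (1)·(-101.5) = 544.6 kcal/mol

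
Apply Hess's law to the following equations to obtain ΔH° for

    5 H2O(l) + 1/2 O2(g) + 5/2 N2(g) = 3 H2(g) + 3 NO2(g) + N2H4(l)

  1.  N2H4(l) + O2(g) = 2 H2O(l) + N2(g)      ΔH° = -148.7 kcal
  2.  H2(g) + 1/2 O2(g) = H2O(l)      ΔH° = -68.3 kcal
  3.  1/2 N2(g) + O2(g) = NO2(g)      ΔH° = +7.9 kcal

eq. 1 reversed: +148.7 kcal
eq. 2 reversed and × 3: (-3)·(-68.3) = +204.9 kcal
eq. 3 × 3: (3)·(+7.9) = +23.7 kcal
By Hess's law, ΔH° = (+148.7) + (+204.9) + (+23.7) = 377.3 kcal

ΔH° = 377.3 kcal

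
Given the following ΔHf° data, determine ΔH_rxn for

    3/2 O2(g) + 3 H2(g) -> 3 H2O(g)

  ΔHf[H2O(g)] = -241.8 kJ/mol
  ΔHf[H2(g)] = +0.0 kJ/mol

Products: 3·(-241.8) = -725.4
Reactants: 3/2·(+0.0) + 3·(+0.0) = +0.0
ΔH_rxn = (-725.4) − (+0.0) = -725.4 kJ/mol

ΔH_rxn = -725.4 kJ/mol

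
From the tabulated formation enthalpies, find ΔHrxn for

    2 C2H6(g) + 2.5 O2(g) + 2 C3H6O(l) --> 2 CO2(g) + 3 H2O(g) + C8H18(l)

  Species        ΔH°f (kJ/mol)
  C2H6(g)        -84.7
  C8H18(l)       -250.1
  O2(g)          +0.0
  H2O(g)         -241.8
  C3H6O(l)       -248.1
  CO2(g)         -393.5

ΔHrxn = -1096.9 kJ/mol

ΔH°rxn = Σ nΔHf°(products) − Σ nΔHf°(reactants).
Products: 2·(-393.5) + 3·(-241.8) + 1·(-250.1) = -1762.5
Reactants: 2·(-84.7) + 5/2·(+0.0) + 2·(-248.1) = -665.6
ΔHrxn = (-1762.5) − (-665.6) = -1096.9 kJ/mol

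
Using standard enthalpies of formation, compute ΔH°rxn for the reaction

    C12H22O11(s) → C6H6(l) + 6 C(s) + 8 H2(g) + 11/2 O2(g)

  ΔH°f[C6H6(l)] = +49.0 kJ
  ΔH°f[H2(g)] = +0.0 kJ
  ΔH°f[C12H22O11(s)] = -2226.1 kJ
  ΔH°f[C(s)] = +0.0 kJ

ΔH°rxn = 2275.1 kJ

Products: 1·(+49.0) + 6·(+0.0) + 8·(+0.0) + 11/2·(+0.0) = +49.0
Reactants: 1·(-2226.1) = -2226.1
ΔH°rxn = (+49.0) − (-2226.1) = 2275.1 kJ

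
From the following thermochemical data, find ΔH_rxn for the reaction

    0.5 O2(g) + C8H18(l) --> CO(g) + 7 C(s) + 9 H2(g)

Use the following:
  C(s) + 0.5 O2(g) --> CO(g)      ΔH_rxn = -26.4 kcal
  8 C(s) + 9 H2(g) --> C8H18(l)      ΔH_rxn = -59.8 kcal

ΔH_rxn = 33.4 kcal

equation 1 as written: -26.4 kcal
equation 2 reversed: +59.8 kcal
By Hess's law, ΔH_rxn = (1)·(-26.4) + (-1)·(-59.8) = 33.4 kcal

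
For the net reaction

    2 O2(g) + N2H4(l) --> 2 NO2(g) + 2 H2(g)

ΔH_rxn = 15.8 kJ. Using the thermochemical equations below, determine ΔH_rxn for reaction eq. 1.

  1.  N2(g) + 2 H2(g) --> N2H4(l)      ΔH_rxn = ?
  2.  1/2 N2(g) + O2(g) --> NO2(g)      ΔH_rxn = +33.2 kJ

ΔH_rxn = 50.6 kJ

eq. 1 reversed: contributes −x
eq. 2 × 2: (2)·(+33.2) = +66.4 kJ
+15.8 = (+66.4) − x
x = (+15.8 − (+66.4)) / (-1) = 50.6 kJ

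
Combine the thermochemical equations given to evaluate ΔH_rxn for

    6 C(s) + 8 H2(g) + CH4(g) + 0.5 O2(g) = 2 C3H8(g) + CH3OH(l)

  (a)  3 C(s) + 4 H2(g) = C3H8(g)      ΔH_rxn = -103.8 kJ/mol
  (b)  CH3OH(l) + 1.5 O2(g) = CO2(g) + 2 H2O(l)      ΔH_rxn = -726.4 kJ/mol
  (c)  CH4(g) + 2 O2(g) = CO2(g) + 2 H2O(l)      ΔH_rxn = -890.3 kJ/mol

ΔH_rxn = -371.5 kJ/mol

(a) × 2: (2)·(-103.8) = -207.6 kJ/mol
(b) reversed: +726.4 kJ/mol
(c) as written: -890.3 kJ/mol
By Hess's law, ΔH_rxn = (-207.6) + (+726.4) + (-890.3) = -371.5 kJ/mol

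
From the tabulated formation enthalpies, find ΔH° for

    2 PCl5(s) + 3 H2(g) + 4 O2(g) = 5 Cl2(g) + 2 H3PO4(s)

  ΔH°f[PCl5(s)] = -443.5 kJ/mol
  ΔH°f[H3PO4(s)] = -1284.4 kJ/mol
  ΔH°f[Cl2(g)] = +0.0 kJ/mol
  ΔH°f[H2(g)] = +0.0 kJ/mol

ΔH° = -1681.8 kJ/mol

ΔH°rxn = Σ nΔHf°(products) − Σ nΔHf°(reactants).
Products: 5·(+0.0) + 2·(-1284.4) = -2568.8
Reactants: 2·(-443.5) + 3·(+0.0) + 4·(+0.0) = -887.0
ΔH° = (-2568.8) − (-887.0) = -1681.8 kJ/mol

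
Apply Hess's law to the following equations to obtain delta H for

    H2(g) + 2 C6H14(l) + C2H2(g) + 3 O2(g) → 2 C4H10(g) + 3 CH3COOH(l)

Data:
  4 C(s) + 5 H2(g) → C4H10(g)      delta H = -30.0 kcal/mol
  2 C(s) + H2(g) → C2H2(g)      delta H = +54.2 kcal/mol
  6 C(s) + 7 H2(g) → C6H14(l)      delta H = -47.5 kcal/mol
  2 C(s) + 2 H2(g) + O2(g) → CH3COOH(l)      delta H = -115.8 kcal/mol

equation 1 × 2: (2)·(-30.0) = -60.0 kcal/mol
equation 2 reversed: -54.2 kcal/mol
equation 3 reversed and × 2: (-2)·(-47.5) = +95.0 kcal/mol
equation 4 × 3: (3)·(-115.8) = -347.4 kcal/mol
Since enthalpy is a state function, delta H = (2)·(-30.0) + (-1)·(+54.2) + (-2)·(-47.5) + (3)·(-115.8) = -366.6 kcal/mol

delta H = -366.6 kcal/mol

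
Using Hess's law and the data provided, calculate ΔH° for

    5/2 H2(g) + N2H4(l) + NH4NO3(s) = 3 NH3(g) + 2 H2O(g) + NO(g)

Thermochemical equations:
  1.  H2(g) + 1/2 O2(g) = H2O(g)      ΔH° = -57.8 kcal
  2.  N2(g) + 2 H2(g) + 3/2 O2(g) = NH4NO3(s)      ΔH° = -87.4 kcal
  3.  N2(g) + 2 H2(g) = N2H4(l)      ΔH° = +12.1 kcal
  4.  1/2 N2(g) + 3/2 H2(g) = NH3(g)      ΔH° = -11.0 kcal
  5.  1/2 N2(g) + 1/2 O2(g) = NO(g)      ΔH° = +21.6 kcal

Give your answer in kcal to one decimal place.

ΔH° = -51.7 kcal

eq. 1 × 2 (×2 to match 2 H2O(g) in the target): (2)·(-57.8) = -115.6 kcal
eq. 2 reversed (reverse to put NH4NO3(s) on the reactant side): +87.4 kcal
eq. 3 reversed (reverse to put N2H4(l) on the reactant side): -12.1 kcal
eq. 4 × 3 (×3 to match 3 NH3(g) in the target): (3)·(-11.0) = -33.0 kcal
eq. 5 as written (NO(g) already on the product side): +21.6 kcal
By Hess's law, ΔH° = (-115.6) + (+87.4) + (-12.1) + (-33.0) + (+21.6) = -51.7 kcal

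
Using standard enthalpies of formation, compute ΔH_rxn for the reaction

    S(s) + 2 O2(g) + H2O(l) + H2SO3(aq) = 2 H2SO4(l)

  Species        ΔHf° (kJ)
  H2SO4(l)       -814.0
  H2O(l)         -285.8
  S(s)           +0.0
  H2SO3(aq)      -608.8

Products: 2·(-814.0) = -1628.0
Reactants: 1·(+0.0) + 2·(+0.0) + 1·(-285.8) + 1·(-608.8) = -894.6
ΔH_rxn = (-1628.0) − (-894.6) = -733.4 kJ

ΔH_rxn = -733.4 kJ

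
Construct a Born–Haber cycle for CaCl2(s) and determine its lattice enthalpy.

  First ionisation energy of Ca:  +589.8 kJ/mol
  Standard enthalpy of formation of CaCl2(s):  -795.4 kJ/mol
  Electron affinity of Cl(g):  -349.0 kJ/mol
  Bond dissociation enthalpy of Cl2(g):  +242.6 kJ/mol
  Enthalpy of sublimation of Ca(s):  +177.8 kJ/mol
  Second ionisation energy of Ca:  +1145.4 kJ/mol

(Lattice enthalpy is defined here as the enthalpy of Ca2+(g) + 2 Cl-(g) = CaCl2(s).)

ΔHf° = 1·ΔHsub + 1·(ΣIE) + 1·D(Cl2) + 2·EA + U
-795.4 = 1·(+177.8) + 1·(+1735.2) + 1·(+242.6) + 2·(-349.0) + U
U = -795.4 − (+1457.6) = -2253.0 kJ/mol

U = -2253.0 kJ/mol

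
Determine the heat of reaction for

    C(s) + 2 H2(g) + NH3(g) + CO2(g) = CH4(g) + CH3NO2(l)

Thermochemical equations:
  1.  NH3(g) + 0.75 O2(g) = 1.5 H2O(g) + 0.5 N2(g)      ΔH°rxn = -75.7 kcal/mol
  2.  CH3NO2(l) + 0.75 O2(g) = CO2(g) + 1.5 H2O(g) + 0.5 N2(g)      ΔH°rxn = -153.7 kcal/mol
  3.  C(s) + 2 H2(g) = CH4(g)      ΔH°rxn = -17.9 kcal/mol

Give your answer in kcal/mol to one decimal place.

ΔH°rxn = 60.1 kcal/mol

eq. 1 as written: -75.7 kcal/mol
eq. 2 reversed: +153.7 kcal/mol
eq. 3 as written: -17.9 kcal/mol
By Hess's law, ΔH°rxn = (-75.7) + (+153.7) + (-17.9) = 60.1 kcal/mol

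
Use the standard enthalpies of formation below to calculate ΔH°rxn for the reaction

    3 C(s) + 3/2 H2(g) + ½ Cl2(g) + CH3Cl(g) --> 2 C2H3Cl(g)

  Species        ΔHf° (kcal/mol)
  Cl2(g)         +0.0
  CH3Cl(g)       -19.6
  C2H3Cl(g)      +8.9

ΔH°rxn = Σ nΔHf°(products) − Σ nΔHf°(reactants).
Products: 2·(+8.9) = +17.8
Reactants: 3·(+0.0) + 3/2·(+0.0) + 1/2·(+0.0) + 1·(-19.6) = -19.6
ΔH°rxn = (+17.8) − (-19.6) = 37.4 kcal/mol

ΔH°rxn = 37.4 kcal/mol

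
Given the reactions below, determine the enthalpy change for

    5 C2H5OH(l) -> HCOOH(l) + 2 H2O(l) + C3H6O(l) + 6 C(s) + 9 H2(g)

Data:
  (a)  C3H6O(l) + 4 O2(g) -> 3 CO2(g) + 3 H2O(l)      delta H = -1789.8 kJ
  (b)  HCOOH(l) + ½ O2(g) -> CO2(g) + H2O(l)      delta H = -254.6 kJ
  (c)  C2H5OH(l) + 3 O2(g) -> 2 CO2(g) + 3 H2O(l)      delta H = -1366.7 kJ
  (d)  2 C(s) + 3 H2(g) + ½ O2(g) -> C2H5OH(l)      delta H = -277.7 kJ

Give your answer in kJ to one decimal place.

delta H = 144.1 kJ

(a) reversed: +1789.8 kJ
(b) reversed: +254.6 kJ
(c) × 2: (2)·(-1366.7) = -2733.4 kJ
(d) reversed and × 3: (-3)·(-277.7) = +833.1 kJ
Combining the equations, delta H = (+1789.8) + (+254.6) + (-2733.4) + (+833.1) = 144.1 kJ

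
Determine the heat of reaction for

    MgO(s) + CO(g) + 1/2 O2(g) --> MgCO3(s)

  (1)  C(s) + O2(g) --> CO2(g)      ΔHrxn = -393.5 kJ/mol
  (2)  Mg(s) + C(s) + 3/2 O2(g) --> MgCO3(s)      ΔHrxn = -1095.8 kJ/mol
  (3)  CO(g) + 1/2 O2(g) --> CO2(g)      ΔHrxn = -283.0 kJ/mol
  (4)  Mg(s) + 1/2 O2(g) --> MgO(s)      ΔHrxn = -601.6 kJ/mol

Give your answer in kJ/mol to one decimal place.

ΔHrxn = -383.7 kJ/mol

(1) reversed: +393.5 kJ/mol
(2) as written (MgCO3(s) already on the product side): -1095.8 kJ/mol
(3) as written (CO(g) already on the reactant side): -283.0 kJ/mol
(4) reversed (reverse to put MgO(s) on the reactant side): +601.6 kJ/mol
ΔHrxn = (-1)·(-393.5) + (1)·(-1095.8) + (1)·(-283.0) + (-1)·(-601.6) = -383.7 kJ/mol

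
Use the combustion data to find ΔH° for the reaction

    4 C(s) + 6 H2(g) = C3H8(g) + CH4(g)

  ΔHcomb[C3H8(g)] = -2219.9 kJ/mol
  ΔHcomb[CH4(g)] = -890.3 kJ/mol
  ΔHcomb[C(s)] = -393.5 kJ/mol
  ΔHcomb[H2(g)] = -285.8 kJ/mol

ΔH° = -178.6 kJ/mol

Using ΔH = Σ nΔHc°(reactants) − Σ nΔHc°(products):
= [4·(-393.5) + 6·(-285.8)] − [1·(-2219.9) + 1·(-890.3)]
= -178.6 kJ/mol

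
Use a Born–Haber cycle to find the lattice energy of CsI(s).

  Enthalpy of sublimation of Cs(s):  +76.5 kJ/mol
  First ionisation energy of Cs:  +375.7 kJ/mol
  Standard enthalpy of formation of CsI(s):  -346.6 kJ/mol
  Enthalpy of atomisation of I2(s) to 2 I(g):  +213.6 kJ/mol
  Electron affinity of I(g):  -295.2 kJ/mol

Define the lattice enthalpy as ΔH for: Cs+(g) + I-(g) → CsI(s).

ΔHf° = 1·ΔHsub + 1·(ΣIE) + 1/2·D(I2) + 1·EA + U
-346.6 = 1·(+76.5) + 1·(+375.7) + 1/2·(+213.6) + 1·(-295.2) + U
U = -346.6 − (+263.8) = -610.4 kJ/mol

U = -610.4 kJ/mol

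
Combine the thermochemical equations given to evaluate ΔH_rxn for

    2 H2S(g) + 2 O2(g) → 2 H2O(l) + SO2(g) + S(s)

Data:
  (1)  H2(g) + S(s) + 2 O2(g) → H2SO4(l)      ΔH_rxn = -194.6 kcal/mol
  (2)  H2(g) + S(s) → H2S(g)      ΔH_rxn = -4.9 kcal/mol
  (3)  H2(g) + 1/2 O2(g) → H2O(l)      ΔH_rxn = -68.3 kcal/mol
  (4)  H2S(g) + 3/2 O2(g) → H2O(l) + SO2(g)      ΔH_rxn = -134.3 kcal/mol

ΔH_rxn = -197.7 kcal/mol

(1): not needed.
(2) reversed: +4.9 kcal/mol
(3) as written: -68.3 kcal/mol
(4) as written: -134.3 kcal/mol
Since enthalpy is a state function, ΔH_rxn = (-1)·(-4.9) + (1)·(-68.3) + (1)·(-134.3) = -197.7 kcal/mol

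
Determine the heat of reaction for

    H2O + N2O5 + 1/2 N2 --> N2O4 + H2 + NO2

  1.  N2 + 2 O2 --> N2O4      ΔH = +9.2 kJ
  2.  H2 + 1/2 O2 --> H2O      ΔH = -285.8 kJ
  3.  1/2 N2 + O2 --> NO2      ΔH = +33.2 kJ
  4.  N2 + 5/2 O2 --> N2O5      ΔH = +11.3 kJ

ΔH = 316.9 kJ

eq. 1 as written: +9.2 kJ
eq. 2 reversed: +285.8 kJ
eq. 3 as written: +33.2 kJ
eq. 4 reversed: -11.3 kJ
Summing the manipulated equations, ΔH = (1)·(+9.2) + (-1)·(-285.8) + (1)·(+33.2) + (-1)·(+11.3) = 316.9 kJ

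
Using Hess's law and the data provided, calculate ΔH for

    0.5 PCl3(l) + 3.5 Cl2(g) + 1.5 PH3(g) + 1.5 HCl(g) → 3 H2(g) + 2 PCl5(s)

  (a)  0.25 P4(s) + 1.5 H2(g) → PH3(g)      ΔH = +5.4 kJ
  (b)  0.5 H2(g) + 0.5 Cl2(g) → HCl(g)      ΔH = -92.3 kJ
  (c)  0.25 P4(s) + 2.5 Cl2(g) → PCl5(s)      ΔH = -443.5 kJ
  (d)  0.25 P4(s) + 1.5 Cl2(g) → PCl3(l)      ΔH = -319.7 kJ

ΔH = -596.8 kJ

(a) reversed and × 3/2 (reverse to put PH3(g) on the reactant side; ×3/2 to match 3/2 PH3(g) in the target): (-3/2)·(+5.4) = -8.1 kJ
(b) reversed and × 3/2 (HCl(g) must end up as a reactant; scale by 3/2 for the 3/2 HCl(g)): (-3/2)·(-92.3) = +138.45 kJ
(c) × 2 (scale by 2 for the 2 PCl5(s)): (2)·(-443.5) = -887.0 kJ
(d) reversed and × 1/2 (PCl3(l) must end up as a reactant; scale by 1/2 for the 1/2 PCl3(l)): (-1/2)·(-319.7) = +159.85 kJ
Combining the equations, ΔH = (-8.1) + (+138.45) + (-887.0) + (+159.85) = -596.8 kJ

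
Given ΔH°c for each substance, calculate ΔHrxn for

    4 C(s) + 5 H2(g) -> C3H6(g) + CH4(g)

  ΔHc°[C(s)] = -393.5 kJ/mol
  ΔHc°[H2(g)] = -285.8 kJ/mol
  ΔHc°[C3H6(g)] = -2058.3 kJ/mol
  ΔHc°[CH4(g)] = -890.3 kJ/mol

Using ΔH = Σ nΔHc°(reactants) − Σ nΔHc°(products):
= [4·(-393.5) + 5·(-285.8)] − [1·(-2058.3) + 1·(-890.3)]
= -54.4 kJ/mol

ΔHrxn = -54.4 kJ/mol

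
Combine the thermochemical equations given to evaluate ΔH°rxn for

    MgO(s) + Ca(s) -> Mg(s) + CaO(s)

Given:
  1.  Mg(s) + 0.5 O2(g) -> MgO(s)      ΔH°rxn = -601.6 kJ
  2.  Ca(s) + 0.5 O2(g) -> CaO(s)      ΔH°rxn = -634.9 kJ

eq. 1 reversed: +601.6 kJ
eq. 2 as written: -634.9 kJ
Since enthalpy is a state function, ΔH°rxn = (-1)·(-601.6) + (1)·(-634.9) = -33.3 kJ

ΔH°rxn = -33.3 kJ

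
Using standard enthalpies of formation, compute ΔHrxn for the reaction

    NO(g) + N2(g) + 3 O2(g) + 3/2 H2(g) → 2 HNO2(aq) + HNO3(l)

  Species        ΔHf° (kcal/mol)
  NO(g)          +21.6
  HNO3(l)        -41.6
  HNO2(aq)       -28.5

ΔH°rxn = Σ nΔHf°(products) − Σ nΔHf°(reactants).
Products: 2·(-28.5) + 1·(-41.6) = -98.6
Reactants: 1·(+21.6) + 1·(+0.0) + 3·(+0.0) + 3/2·(+0.0) = +21.6
ΔHrxn = (-98.6) − (+21.6) = -120.2 kcal/mol

ΔHrxn = -120.2 kcal/mol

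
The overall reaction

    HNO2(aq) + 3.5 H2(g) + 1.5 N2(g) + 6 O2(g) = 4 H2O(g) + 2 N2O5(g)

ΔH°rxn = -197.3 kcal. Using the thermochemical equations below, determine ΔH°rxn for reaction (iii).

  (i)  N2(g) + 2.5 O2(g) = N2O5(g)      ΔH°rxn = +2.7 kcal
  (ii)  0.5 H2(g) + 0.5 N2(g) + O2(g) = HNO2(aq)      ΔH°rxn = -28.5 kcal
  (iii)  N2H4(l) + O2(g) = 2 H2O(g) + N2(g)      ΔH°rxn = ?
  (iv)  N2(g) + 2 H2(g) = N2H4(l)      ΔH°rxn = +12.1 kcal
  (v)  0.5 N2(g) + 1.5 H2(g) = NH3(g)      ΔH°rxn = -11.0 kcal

ΔH°rxn = -127.7 kcal

(i) × 2: (2)·(+2.7) = +5.4 kcal
(ii) reversed: +28.5 kcal
(iii) × 2: contributes 2·x
(iv) × 2: (2)·(+12.1) = +24.2 kcal
(v): not needed.
-197.3 = (+5.4) + (+28.5) + (+24.2) + 2·x
x = (-197.3 − (+58.1)) / (2) = -127.7 kcal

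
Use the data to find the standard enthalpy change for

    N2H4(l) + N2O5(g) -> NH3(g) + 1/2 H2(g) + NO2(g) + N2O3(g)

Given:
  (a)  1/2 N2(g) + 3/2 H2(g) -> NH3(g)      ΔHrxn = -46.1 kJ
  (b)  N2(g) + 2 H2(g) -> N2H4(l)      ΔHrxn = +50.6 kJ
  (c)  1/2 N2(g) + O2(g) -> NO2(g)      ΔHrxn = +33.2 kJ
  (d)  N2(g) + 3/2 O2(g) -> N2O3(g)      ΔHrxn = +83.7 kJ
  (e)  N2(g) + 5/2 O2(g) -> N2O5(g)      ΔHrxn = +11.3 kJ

(a) as written: -46.1 kJ
(b) reversed: -50.6 kJ
(c) as written: +33.2 kJ
(d) as written: +83.7 kJ
(e) reversed: -11.3 kJ
Combining the equations, ΔHrxn = (1)·(-46.1) + (-1)·(+50.6) + (1)·(+33.2) + (1)·(+83.7) + (-1)·(+11.3) = 8.9 kJ

ΔHrxn = 8.9 kJ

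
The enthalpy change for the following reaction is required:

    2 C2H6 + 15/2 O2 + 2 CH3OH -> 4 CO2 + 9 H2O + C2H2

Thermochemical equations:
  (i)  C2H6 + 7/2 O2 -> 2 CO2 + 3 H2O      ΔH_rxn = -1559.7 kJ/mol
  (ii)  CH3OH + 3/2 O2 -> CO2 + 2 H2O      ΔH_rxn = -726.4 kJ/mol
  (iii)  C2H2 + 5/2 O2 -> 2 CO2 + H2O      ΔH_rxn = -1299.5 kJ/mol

ΔH_rxn = -3272.7 kJ/mol

(i) × 2: (2)·(-1559.7) = -3119.4 kJ/mol
(ii) × 2: (2)·(-726.4) = -1452.8 kJ/mol
(iii) reversed: +1299.5 kJ/mol
By Hess's law, ΔH_rxn = (-3119.4) + (-1452.8) + (+1299.5) = -3272.7 kJ/mol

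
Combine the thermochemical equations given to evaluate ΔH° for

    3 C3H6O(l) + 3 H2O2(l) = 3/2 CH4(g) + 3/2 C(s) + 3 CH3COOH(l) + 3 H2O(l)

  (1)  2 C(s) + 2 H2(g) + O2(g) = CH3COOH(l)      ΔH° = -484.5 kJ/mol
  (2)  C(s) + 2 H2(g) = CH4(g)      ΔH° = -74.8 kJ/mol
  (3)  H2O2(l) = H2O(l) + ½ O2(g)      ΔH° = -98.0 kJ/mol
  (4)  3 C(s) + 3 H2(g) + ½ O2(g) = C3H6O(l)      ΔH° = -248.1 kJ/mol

ΔH° = -1115.4 kJ/mol

(1) × 3: (3)·(-484.5) = -1453.5 kJ/mol
(2) × 3/2: (3/2)·(-74.8) = -112.2 kJ/mol
(3) × 3: (3)·(-98.0) = -294.0 kJ/mol
(4) reversed and × 3: (-3)·(-248.1) = +744.3 kJ/mol
ΔH° = (3)·(-484.5) + (3/2)·(-74.8) + (3)·(-98.0) + (-3)·(-248.1) = -1115.4 kJ/mol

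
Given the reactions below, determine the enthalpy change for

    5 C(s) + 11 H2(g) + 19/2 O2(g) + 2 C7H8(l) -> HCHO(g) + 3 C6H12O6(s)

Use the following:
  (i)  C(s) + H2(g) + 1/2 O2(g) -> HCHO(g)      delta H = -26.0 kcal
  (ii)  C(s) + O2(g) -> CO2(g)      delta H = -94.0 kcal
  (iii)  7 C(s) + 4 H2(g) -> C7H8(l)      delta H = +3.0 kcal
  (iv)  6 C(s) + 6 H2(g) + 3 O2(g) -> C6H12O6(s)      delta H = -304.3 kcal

(i) as written: -26.0 kcal
(ii): not needed.
(iii) reversed and × 2: (-2)·(+3.0) = -6.0 kcal
(iv) × 3: (3)·(-304.3) = -912.9 kcal
delta H = (1)·(-26.0) + (-2)·(+3.0) + (3)·(-304.3) = -944.9 kcal

delta H = -944.9 kcal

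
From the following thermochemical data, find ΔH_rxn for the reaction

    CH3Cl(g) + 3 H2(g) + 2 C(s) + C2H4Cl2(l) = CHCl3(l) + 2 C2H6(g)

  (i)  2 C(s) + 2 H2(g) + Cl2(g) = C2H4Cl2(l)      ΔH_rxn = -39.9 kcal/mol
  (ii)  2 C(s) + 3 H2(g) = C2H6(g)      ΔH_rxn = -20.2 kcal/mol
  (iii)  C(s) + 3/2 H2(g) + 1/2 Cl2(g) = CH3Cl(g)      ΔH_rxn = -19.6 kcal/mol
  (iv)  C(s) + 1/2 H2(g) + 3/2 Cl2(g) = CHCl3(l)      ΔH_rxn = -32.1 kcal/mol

(i) reversed: +39.9 kcal/mol
(ii) × 2: (2)·(-20.2) = -40.4 kcal/mol
(iii) reversed: +19.6 kcal/mol
(iv) as written: -32.1 kcal/mol
ΔH_rxn = (-1)·(-39.9) + (2)·(-20.2) + (-1)·(-19.6) + (1)·(-32.1) = -13.0 kcal/mol

ΔH_rxn = -13.0 kcal/mol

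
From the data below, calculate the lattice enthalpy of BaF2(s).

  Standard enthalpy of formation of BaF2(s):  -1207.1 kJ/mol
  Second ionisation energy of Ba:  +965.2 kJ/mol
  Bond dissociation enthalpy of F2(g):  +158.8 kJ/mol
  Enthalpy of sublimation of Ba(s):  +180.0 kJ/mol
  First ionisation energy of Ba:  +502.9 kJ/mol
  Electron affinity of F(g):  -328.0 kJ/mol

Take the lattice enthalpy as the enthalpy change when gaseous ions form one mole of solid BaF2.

ΔHf° = 1·ΔHsub + 1·(ΣIE) + 1·D(F2) + 2·EA + U
-1207.1 = 1·(+180.0) + 1·(+1468.1) + 1·(+158.8) + 2·(-328.0) + U
U = -1207.1 − (+1150.9) = -2358.0 kJ/mol

U = -2358.0 kJ/mol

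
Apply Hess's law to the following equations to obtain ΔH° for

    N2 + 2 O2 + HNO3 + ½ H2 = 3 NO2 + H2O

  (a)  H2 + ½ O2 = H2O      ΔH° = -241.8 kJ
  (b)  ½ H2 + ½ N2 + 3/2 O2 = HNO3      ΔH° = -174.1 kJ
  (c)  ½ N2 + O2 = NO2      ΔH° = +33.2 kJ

ΔH° = 31.9 kJ

(a) as written: -241.8 kJ
(b) reversed: +174.1 kJ
(c) × 3: (3)·(+33.2) = +99.6 kJ
ΔH° = (1)·(-241.8) + (-1)·(-174.1) + (3)·(+33.2) = 31.9 kJ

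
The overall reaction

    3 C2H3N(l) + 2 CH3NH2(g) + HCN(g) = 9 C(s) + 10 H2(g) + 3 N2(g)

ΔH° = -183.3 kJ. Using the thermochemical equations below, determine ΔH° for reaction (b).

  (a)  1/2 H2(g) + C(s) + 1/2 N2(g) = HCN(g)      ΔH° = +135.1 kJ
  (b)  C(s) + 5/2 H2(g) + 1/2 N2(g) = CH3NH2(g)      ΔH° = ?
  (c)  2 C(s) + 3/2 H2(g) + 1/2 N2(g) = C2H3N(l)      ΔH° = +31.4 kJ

ΔH° = -23.0 kJ

(a) reversed: -135.1 kJ
(b) reversed and × 2: contributes −2·x
(c) reversed and × 3: (-3)·(+31.4) = -94.2 kJ
-183.3 = (-135.1) + (-94.2) − 2·x
x = (-183.3 − (-229.3)) / (-2) = -23.0 kJ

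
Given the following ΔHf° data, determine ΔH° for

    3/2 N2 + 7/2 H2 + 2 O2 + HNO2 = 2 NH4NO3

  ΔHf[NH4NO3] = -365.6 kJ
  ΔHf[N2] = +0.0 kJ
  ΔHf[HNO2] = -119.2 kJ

ΔH° = -612.0 kJ

Products: 2·(-365.6) = -731.2
Reactants: 3/2·(+0.0) + 7/2·(+0.0) + 2·(+0.0) + 1·(-119.2) = -119.2
ΔH° = (-731.2) − (-119.2) = -612.0 kJ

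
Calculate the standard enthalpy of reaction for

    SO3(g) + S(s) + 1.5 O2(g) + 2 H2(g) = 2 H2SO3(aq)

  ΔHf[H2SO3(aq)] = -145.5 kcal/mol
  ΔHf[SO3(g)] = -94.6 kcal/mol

ΔH° = -196.4 kcal/mol

Products: 2·(-145.5) = -291.0
Reactants: 1·(-94.6) + 1·(+0.0) + 3/2·(+0.0) + 2·(+0.0) = -94.6
ΔH° = (-291.0) − (-94.6) = -196.4 kcal/mol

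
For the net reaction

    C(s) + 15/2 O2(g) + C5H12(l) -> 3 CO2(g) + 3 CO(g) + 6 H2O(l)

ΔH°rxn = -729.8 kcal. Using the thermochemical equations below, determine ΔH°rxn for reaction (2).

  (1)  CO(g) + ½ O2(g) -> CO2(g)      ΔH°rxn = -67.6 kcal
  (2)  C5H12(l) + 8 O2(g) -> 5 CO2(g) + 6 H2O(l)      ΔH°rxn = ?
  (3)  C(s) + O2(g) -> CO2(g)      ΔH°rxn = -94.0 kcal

(1) reversed and × 3: (-3)·(-67.6) = +202.8 kcal
(2) as written: contributes x
(3) as written: -94.0 kcal
-729.8 = (+202.8) + (-94.0) + x
x = (-729.8 − (+108.8)) / (1) = -838.6 kcal

ΔH°rxn = -838.6 kcal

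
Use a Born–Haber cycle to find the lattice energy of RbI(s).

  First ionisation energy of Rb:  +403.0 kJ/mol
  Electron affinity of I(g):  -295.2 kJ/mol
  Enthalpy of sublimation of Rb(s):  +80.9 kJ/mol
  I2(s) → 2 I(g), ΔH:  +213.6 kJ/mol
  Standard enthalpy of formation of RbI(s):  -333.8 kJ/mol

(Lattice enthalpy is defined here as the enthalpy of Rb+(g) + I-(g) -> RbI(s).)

ΔHf° = 1·ΔHsub + 1·(ΣIE) + 1/2·D(I2) + 1·EA + U
-333.8 = 1·(+80.9) + 1·(+403.0) + 1/2·(+213.6) + 1·(-295.2) + U
U = -333.8 − (+295.5) = -629.3 kJ/mol

U = -629.3 kJ/mol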